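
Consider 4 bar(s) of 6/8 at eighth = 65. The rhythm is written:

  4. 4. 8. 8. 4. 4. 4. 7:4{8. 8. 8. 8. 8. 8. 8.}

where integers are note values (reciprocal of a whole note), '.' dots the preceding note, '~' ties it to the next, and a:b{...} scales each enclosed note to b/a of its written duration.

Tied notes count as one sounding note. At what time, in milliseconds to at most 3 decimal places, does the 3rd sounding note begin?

note 3 onset = 6b = 5538.462ms

1. 0.0ms @ 0 + 2769.231ms (3)
2. 2769.231ms @ 3 + 2769.231ms (3)
3. 5538.462ms @ 6 + 1384.615ms (3/2)
4. 6923.077ms @ 15/2 + 1384.615ms (3/2)
5. 8307.692ms @ 9 + 2769.231ms (3)
6. 11076.923ms @ 12 + 2769.231ms (3)
7. 13846.154ms @ 15 + 2769.231ms (3)
8. 16615.385ms @ 18 + 791.209ms (6/7)
9. 17406.593ms @ 132/7 + 791.209ms (6/7)
10. 18197.802ms @ 138/7 + 791.209ms (6/7)
11. 18989.011ms @ 144/7 + 791.209ms (6/7)
12. 19780.22ms @ 150/7 + 791.209ms (6/7)
13. 20571.429ms @ 156/7 + 791.209ms (6/7)
14. 21362.637ms @ 162/7 + 791.209ms (6/7)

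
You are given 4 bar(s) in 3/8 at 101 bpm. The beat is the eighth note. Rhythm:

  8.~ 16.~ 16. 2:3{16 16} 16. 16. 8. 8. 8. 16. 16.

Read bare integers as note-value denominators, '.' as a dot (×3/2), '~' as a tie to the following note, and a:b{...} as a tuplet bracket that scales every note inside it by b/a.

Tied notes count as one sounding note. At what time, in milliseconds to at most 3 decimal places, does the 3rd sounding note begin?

1. 0.0ms @ 0 + 1782.178ms (3)
2. 1782.178ms @ 3 + 445.545ms (3/4)
3. 2227.723ms @ 15/4 + 445.545ms (3/4)
4. 2673.267ms @ 9/2 + 445.545ms (3/4)
5. 3118.812ms @ 21/4 + 445.545ms (3/4)
6. 3564.356ms @ 6 + 891.089ms (3/2)
7. 4455.446ms @ 15/2 + 891.089ms (3/2)
8. 5346.535ms @ 9 + 891.089ms (3/2)
9. 6237.624ms @ 21/2 + 445.545ms (3/4)
10. 6683.168ms @ 45/4 + 445.545ms (3/4)

note 3 onset = 15/4b = 2227.723ms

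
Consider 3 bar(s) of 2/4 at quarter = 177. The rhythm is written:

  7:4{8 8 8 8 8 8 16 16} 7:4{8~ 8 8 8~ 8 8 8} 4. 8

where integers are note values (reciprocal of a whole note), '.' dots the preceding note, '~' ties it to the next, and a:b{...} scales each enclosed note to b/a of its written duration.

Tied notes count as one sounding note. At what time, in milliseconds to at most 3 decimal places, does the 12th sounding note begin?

1. 0.0ms @ 0 + 96.852ms (2/7)
2. 96.852ms @ 2/7 + 96.852ms (2/7)
3. 193.705ms @ 4/7 + 96.852ms (2/7)
4. 290.557ms @ 6/7 + 96.852ms (2/7)
5. 387.409ms @ 8/7 + 96.852ms (2/7)
6. 484.262ms @ 10/7 + 96.852ms (2/7)
7. 581.114ms @ 12/7 + 48.426ms (1/7)
8. 629.54ms @ 13/7 + 48.426ms (1/7)
9. 677.966ms @ 2 + 193.705ms (4/7)
10. 871.671ms @ 18/7 + 96.852ms (2/7)
11. 968.523ms @ 20/7 + 193.705ms (4/7)
12. 1162.228ms @ 24/7 + 96.852ms (2/7)
13. 1259.08ms @ 26/7 + 96.852ms (2/7)
14. 1355.932ms @ 4 + 508.475ms (3/2)
15. 1864.407ms @ 11/2 + 169.492ms (1/2)

note 12 onset = 24/7b = 1162.228ms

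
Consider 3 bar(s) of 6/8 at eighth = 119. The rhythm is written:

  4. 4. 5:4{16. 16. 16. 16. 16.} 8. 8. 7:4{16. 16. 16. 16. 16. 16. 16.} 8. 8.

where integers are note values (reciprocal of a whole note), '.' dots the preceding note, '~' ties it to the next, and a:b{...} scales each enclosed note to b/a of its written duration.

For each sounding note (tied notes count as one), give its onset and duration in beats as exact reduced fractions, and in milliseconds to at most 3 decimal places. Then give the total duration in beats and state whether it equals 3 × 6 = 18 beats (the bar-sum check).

1) 0.0ms=0b +1512.605ms=3b
2) 1512.605ms=3b +1512.605ms=3b
3) 3025.21ms=6b +302.521ms=3/5b
4) 3327.731ms=33/5b +302.521ms=3/5b
5) 3630.252ms=36/5b +302.521ms=3/5b
6) 3932.773ms=39/5b +302.521ms=3/5b
7) 4235.294ms=42/5b +302.521ms=3/5b
8) 4537.815ms=9b +756.303ms=3/2b
9) 5294.118ms=21/2b +756.303ms=3/2b
10) 6050.42ms=12b +216.086ms=3/7b
11) 6266.507ms=87/7b +216.086ms=3/7b
12) 6482.593ms=90/7b +216.086ms=3/7b
13) 6698.679ms=93/7b +216.086ms=3/7b
14) 6914.766ms=96/7b +216.086ms=3/7b
15) 7130.852ms=99/7b +216.086ms=3/7b
16) 7346.939ms=102/7b +216.086ms=3/7b
17) 7563.025ms=15b +756.303ms=3/2b
18) 8319.328ms=33/2b +756.303ms=3/2b
Σ=18b of 18 (119bpm 6/8) — PASS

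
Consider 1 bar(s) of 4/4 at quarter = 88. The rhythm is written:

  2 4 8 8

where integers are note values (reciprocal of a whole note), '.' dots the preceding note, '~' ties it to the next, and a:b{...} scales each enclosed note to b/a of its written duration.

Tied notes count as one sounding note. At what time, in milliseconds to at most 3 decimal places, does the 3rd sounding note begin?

note 3 onset = 3b = 2045.455ms

1. 0.0ms @ 0 + 1363.636ms (2)
2. 1363.636ms @ 2 + 681.818ms (1)
3. 2045.455ms @ 3 + 340.909ms (1/2)
4. 2386.364ms @ 7/2 + 340.909ms (1/2)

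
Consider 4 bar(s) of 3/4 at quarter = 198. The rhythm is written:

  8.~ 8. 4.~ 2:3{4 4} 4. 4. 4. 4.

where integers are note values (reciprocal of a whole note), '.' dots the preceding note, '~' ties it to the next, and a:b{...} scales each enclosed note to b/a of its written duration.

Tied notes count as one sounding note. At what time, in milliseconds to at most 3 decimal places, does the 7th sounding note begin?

1. 0.0ms @ 0 + 454.545ms (3/2)
2. 454.545ms @ 3/2 + 909.091ms (3)
3. 1363.636ms @ 9/2 + 454.545ms (3/2)
4. 1818.182ms @ 6 + 454.545ms (3/2)
5. 2272.727ms @ 15/2 + 454.545ms (3/2)
6. 2727.273ms @ 9 + 454.545ms (3/2)
7. 3181.818ms @ 21/2 + 454.545ms (3/2)

note 7 onset = 21/2b = 3181.818ms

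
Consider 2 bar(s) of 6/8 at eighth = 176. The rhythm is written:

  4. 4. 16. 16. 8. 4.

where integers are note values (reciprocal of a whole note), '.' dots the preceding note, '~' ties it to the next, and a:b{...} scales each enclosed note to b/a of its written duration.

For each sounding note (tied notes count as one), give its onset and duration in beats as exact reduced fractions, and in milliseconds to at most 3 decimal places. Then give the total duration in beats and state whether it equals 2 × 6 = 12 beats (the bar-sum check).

1) 0.0ms=0b +1022.727ms=3b
2) 1022.727ms=3b +1022.727ms=3b
3) 2045.455ms=6b +255.682ms=3/4b
4) 2301.136ms=27/4b +255.682ms=3/4b
5) 2556.818ms=15/2b +511.364ms=3/2b
6) 3068.182ms=9b +1022.727ms=3b
Σ=12b of 12 (176bpm 6/8) — PASS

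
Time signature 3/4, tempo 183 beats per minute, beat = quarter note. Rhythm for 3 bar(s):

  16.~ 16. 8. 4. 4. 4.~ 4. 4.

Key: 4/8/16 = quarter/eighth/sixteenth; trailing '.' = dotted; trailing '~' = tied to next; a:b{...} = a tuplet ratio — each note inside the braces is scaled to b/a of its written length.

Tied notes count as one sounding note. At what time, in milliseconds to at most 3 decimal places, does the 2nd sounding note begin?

note 2 onset = 3/4b = 245.902ms

1. 0.0ms @ 0 + 245.902ms (3/4)
2. 245.902ms @ 3/4 + 245.902ms (3/4)
3. 491.803ms @ 3/2 + 491.803ms (3/2)
4. 983.607ms @ 3 + 491.803ms (3/2)
5. 1475.41ms @ 9/2 + 983.607ms (3)
6. 2459.016ms @ 15/2 + 491.803ms (3/2)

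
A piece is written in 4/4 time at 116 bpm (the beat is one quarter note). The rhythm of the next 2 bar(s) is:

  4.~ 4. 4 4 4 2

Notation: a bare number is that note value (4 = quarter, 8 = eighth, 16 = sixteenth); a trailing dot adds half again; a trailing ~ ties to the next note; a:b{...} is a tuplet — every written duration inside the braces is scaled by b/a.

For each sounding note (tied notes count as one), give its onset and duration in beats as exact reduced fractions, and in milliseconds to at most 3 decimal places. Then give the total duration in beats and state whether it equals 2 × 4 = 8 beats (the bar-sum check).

1) 0.0ms=0b +1551.724ms=3b
2) 1551.724ms=3b +517.241ms=1b
3) 2068.966ms=4b +517.241ms=1b
4) 2586.207ms=5b +517.241ms=1b
5) 3103.448ms=6b +1034.483ms=2b
Σ=8b of 8 (116bpm 4/4) — PASS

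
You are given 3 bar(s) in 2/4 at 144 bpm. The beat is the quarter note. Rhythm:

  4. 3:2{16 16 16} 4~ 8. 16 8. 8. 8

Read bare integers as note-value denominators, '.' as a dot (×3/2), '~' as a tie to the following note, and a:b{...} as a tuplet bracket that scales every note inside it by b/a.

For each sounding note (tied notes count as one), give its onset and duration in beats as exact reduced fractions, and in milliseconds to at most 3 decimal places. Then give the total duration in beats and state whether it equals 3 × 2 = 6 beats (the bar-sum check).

1) 0.0ms=0b +625.0ms=3/2b
2) 625.0ms=3/2b +69.444ms=1/6b
3) 694.444ms=5/3b +69.444ms=1/6b
4) 763.889ms=11/6b +69.444ms=1/6b
5) 833.333ms=2b +729.167ms=7/4b
6) 1562.5ms=15/4b +104.167ms=1/4b
7) 1666.667ms=4b +312.5ms=3/4b
8) 1979.167ms=19/4b +312.5ms=3/4b
9) 2291.667ms=11/2b +208.333ms=1/2b
Σ=6b of 6 (144bpm 2/4) — PASS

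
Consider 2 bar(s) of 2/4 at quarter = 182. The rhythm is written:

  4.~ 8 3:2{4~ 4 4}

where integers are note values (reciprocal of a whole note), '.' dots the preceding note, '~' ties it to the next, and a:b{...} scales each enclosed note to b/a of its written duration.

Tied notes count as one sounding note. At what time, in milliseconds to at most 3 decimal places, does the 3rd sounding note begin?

note 3 onset = 10/3b = 1098.901ms

1. 0.0ms @ 0 + 659.341ms (2)
2. 659.341ms @ 2 + 439.56ms (4/3)
3. 1098.901ms @ 10/3 + 219.78ms (2/3)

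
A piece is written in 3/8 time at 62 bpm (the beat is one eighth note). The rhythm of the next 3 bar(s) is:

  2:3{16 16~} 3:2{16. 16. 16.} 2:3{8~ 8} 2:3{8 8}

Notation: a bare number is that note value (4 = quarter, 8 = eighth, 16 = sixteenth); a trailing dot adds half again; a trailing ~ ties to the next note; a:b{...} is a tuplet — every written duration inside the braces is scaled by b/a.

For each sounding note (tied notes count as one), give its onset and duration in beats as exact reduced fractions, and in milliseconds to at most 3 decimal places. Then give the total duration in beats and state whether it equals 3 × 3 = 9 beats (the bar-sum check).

1) 0.0ms=0b +725.806ms=3/4b
2) 725.806ms=3/4b +1209.677ms=5/4b
3) 1935.484ms=2b +483.871ms=1/2b
4) 2419.355ms=5/2b +483.871ms=1/2b
5) 2903.226ms=3b +2903.226ms=3b
6) 5806.452ms=6b +1451.613ms=3/2b
7) 7258.065ms=15/2b +1451.613ms=3/2b
Σ=9b of 9 (62bpm 3/8) — PASS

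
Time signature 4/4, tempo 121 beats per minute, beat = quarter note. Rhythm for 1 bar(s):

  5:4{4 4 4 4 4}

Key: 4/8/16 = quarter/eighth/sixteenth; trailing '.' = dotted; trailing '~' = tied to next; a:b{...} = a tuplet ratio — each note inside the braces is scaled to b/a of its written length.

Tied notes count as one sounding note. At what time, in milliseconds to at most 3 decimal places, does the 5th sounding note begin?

1. 0.0ms @ 0 + 396.694ms (4/5)
2. 396.694ms @ 4/5 + 396.694ms (4/5)
3. 793.388ms @ 8/5 + 396.694ms (4/5)
4. 1190.083ms @ 12/5 + 396.694ms (4/5)
5. 1586.777ms @ 16/5 + 396.694ms (4/5)

note 5 onset = 16/5b = 1586.777ms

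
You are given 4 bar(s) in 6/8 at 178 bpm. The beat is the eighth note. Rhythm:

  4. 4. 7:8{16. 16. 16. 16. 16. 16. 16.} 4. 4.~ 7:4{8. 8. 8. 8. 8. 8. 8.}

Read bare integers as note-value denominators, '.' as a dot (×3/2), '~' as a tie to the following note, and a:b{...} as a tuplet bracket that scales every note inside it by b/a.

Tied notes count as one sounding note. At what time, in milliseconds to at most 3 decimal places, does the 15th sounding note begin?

note 15 onset = 150/7b = 7223.114ms

1. 0.0ms @ 0 + 1011.236ms (3)
2. 1011.236ms @ 3 + 1011.236ms (3)
3. 2022.472ms @ 6 + 288.925ms (6/7)
4. 2311.396ms @ 48/7 + 288.925ms (6/7)
5. 2600.321ms @ 54/7 + 288.925ms (6/7)
6. 2889.246ms @ 60/7 + 288.925ms (6/7)
7. 3178.17ms @ 66/7 + 288.925ms (6/7)
8. 3467.095ms @ 72/7 + 288.925ms (6/7)
9. 3756.019ms @ 78/7 + 288.925ms (6/7)
10. 4044.944ms @ 12 + 1011.236ms (3)
11. 5056.18ms @ 15 + 1300.161ms (27/7)
12. 6356.34ms @ 132/7 + 288.925ms (6/7)
13. 6645.265ms @ 138/7 + 288.925ms (6/7)
14. 6934.189ms @ 144/7 + 288.925ms (6/7)
15. 7223.114ms @ 150/7 + 288.925ms (6/7)
16. 7512.039ms @ 156/7 + 288.925ms (6/7)
17. 7800.963ms @ 162/7 + 288.925ms (6/7)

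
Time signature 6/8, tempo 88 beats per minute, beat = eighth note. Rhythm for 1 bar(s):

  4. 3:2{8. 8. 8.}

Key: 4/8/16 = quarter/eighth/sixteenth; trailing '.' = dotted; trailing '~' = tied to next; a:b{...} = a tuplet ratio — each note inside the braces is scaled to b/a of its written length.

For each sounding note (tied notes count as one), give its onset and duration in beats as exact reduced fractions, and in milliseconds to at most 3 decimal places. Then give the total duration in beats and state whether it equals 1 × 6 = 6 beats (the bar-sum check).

1) 0.0ms=0b +2045.455ms=3b
2) 2045.455ms=3b +681.818ms=1b
3) 2727.273ms=4b +681.818ms=1b
4) 3409.091ms=5b +681.818ms=1b
Σ=6b of 6 (88bpm 6/8) — PASS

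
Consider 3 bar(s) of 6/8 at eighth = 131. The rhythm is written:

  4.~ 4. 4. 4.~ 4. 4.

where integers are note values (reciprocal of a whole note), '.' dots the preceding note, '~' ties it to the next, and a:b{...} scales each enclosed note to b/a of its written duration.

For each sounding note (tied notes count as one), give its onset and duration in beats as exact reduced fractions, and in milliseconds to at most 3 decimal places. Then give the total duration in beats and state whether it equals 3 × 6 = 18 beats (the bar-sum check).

1) 0.0ms=0b +2748.092ms=6b
2) 2748.092ms=6b +1374.046ms=3b
3) 4122.137ms=9b +2748.092ms=6b
4) 6870.229ms=15b +1374.046ms=3b
Σ=18b of 18 (131bpm 6/8) — PASS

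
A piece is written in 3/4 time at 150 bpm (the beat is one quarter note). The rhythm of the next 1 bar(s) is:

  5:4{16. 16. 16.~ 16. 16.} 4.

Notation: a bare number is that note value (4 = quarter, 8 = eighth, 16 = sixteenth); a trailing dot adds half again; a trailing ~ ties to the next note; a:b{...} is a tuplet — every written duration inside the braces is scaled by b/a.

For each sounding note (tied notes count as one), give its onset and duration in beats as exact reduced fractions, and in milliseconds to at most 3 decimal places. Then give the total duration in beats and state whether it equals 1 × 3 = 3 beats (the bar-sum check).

1) 0.0ms=0b +120.0ms=3/10b
2) 120.0ms=3/10b +120.0ms=3/10b
3) 240.0ms=3/5b +240.0ms=3/5b
4) 480.0ms=6/5b +120.0ms=3/10b
5) 600.0ms=3/2b +600.0ms=3/2b
Σ=3b of 3 (150bpm 3/4) — PASS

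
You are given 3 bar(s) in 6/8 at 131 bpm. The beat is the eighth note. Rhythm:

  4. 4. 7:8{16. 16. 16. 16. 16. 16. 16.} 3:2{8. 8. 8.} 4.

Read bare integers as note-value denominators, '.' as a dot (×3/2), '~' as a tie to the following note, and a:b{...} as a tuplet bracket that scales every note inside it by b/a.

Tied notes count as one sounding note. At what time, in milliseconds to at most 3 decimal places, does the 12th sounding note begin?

1. 0.0ms @ 0 + 1374.046ms (3)
2. 1374.046ms @ 3 + 1374.046ms (3)
3. 2748.092ms @ 6 + 392.585ms (6/7)
4. 3140.676ms @ 48/7 + 392.585ms (6/7)
5. 3533.261ms @ 54/7 + 392.585ms (6/7)
6. 3925.845ms @ 60/7 + 392.585ms (6/7)
7. 4318.43ms @ 66/7 + 392.585ms (6/7)
8. 4711.014ms @ 72/7 + 392.585ms (6/7)
9. 5103.599ms @ 78/7 + 392.585ms (6/7)
10. 5496.183ms @ 12 + 458.015ms (1)
11. 5954.198ms @ 13 + 458.015ms (1)
12. 6412.214ms @ 14 + 458.015ms (1)
13. 6870.229ms @ 15 + 1374.046ms (3)

note 12 onset = 14b = 6412.214ms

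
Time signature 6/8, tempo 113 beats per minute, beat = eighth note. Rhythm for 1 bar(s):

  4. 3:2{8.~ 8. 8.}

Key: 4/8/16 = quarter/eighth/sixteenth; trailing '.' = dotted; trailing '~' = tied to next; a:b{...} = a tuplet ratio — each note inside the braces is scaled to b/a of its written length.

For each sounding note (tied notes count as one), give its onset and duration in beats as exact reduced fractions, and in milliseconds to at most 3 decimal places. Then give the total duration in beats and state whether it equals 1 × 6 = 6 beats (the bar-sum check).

1) 0.0ms=0b +1592.92ms=3b
2) 1592.92ms=3b +1061.947ms=2b
3) 2654.867ms=5b +530.973ms=1b
Σ=6b of 6 (113bpm 6/8) — PASS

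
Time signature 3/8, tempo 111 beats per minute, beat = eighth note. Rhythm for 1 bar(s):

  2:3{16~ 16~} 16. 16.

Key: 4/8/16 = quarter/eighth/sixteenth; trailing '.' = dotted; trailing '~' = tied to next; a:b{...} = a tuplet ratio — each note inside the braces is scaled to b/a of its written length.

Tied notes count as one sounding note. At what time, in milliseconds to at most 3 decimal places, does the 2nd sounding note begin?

1. 0.0ms @ 0 + 1216.216ms (9/4)
2. 1216.216ms @ 9/4 + 405.405ms (3/4)

note 2 onset = 9/4b = 1216.216ms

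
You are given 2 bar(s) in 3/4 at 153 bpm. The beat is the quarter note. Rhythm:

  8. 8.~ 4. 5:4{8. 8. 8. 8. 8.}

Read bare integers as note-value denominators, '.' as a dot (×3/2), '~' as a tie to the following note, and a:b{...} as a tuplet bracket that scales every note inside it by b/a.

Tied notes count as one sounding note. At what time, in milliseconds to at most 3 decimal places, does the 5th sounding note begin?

1. 0.0ms @ 0 + 294.118ms (3/4)
2. 294.118ms @ 3/4 + 882.353ms (9/4)
3. 1176.471ms @ 3 + 235.294ms (3/5)
4. 1411.765ms @ 18/5 + 235.294ms (3/5)
5. 1647.059ms @ 21/5 + 235.294ms (3/5)
6. 1882.353ms @ 24/5 + 235.294ms (3/5)
7. 2117.647ms @ 27/5 + 235.294ms (3/5)

note 5 onset = 21/5b = 1647.059ms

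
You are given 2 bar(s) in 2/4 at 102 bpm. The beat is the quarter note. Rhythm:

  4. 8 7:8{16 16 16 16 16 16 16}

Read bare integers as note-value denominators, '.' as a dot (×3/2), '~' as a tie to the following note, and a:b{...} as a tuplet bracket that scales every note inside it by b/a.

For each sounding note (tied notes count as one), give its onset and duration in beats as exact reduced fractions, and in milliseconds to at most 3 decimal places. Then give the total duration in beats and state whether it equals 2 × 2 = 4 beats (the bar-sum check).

1) 0.0ms=0b +882.353ms=3/2b
2) 882.353ms=3/2b +294.118ms=1/2b
3) 1176.471ms=2b +168.067ms=2/7b
4) 1344.538ms=16/7b +168.067ms=2/7b
5) 1512.605ms=18/7b +168.067ms=2/7b
6) 1680.672ms=20/7b +168.067ms=2/7b
7) 1848.739ms=22/7b +168.067ms=2/7b
8) 2016.807ms=24/7b +168.067ms=2/7b
9) 2184.874ms=26/7b +168.067ms=2/7b
Σ=4b of 4 (102bpm 2/4) — PASS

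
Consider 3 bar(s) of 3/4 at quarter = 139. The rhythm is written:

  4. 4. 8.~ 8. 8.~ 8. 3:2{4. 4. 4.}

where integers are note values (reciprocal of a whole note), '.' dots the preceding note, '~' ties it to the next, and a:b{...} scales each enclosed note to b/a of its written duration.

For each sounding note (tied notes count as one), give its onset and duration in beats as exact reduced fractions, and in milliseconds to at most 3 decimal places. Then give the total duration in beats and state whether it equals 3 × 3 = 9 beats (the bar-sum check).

1) 0.0ms=0b +647.482ms=3/2b
2) 647.482ms=3/2b +647.482ms=3/2b
3) 1294.964ms=3b +647.482ms=3/2b
4) 1942.446ms=9/2b +647.482ms=3/2b
5) 2589.928ms=6b +431.655ms=1b
6) 3021.583ms=7b +431.655ms=1b
7) 3453.237ms=8b +431.655ms=1b
Σ=9b of 9 (139bpm 3/4) — PASS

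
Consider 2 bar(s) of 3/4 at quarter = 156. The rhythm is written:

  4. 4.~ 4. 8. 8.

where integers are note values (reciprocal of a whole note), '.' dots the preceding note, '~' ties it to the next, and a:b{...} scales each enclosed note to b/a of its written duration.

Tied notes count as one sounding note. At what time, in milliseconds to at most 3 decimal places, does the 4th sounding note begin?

note 4 onset = 21/4b = 2019.231ms

1. 0.0ms @ 0 + 576.923ms (3/2)
2. 576.923ms @ 3/2 + 1153.846ms (3)
3. 1730.769ms @ 9/2 + 288.462ms (3/4)
4. 2019.231ms @ 21/4 + 288.462ms (3/4)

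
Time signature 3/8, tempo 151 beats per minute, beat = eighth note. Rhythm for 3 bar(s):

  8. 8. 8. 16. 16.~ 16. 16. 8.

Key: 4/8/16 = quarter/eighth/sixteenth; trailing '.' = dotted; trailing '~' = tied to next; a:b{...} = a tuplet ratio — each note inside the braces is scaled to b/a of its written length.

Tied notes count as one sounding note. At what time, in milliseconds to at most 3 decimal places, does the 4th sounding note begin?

note 4 onset = 9/2b = 1788.079ms

1. 0.0ms @ 0 + 596.026ms (3/2)
2. 596.026ms @ 3/2 + 596.026ms (3/2)
3. 1192.053ms @ 3 + 596.026ms (3/2)
4. 1788.079ms @ 9/2 + 298.013ms (3/4)
5. 2086.093ms @ 21/4 + 596.026ms (3/2)
6. 2682.119ms @ 27/4 + 298.013ms (3/4)
7. 2980.132ms @ 15/2 + 596.026ms (3/2)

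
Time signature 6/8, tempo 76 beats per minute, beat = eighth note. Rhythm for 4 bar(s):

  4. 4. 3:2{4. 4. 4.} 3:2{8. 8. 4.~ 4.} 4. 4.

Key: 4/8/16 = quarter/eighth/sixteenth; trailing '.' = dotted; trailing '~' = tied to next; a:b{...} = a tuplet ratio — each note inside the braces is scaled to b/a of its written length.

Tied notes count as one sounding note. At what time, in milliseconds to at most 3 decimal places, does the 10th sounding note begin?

1. 0.0ms @ 0 + 2368.421ms (3)
2. 2368.421ms @ 3 + 2368.421ms (3)
3. 4736.842ms @ 6 + 1578.947ms (2)
4. 6315.789ms @ 8 + 1578.947ms (2)
5. 7894.737ms @ 10 + 1578.947ms (2)
6. 9473.684ms @ 12 + 789.474ms (1)
7. 10263.158ms @ 13 + 789.474ms (1)
8. 11052.632ms @ 14 + 3157.895ms (4)
9. 14210.526ms @ 18 + 2368.421ms (3)
10. 16578.947ms @ 21 + 2368.421ms (3)

note 10 onset = 21b = 16578.947ms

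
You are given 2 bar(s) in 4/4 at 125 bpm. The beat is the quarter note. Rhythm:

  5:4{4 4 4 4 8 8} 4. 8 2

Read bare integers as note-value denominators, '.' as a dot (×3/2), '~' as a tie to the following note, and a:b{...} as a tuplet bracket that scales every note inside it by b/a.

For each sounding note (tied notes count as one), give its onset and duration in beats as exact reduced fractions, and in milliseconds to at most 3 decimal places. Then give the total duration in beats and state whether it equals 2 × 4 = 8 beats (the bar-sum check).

1) 0.0ms=0b +384.0ms=4/5b
2) 384.0ms=4/5b +384.0ms=4/5b
3) 768.0ms=8/5b +384.0ms=4/5b
4) 1152.0ms=12/5b +384.0ms=4/5b
5) 1536.0ms=16/5b +192.0ms=2/5b
6) 1728.0ms=18/5b +192.0ms=2/5b
7) 1920.0ms=4b +720.0ms=3/2b
8) 2640.0ms=11/2b +240.0ms=1/2b
9) 2880.0ms=6b +960.0ms=2b
Σ=8b of 8 (125bpm 4/4) — PASS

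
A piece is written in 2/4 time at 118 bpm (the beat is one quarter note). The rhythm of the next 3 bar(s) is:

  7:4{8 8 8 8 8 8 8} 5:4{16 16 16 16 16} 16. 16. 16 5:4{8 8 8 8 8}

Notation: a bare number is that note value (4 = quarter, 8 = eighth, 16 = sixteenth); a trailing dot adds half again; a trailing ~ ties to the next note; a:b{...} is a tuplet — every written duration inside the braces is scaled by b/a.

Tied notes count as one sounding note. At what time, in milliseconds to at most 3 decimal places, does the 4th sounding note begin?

note 4 onset = 6/7b = 435.835ms

1. 0.0ms @ 0 + 145.278ms (2/7)
2. 145.278ms @ 2/7 + 145.278ms (2/7)
3. 290.557ms @ 4/7 + 145.278ms (2/7)
4. 435.835ms @ 6/7 + 145.278ms (2/7)
5. 581.114ms @ 8/7 + 145.278ms (2/7)
6. 726.392ms @ 10/7 + 145.278ms (2/7)
7. 871.671ms @ 12/7 + 145.278ms (2/7)
8. 1016.949ms @ 2 + 101.695ms (1/5)
9. 1118.644ms @ 11/5 + 101.695ms (1/5)
10. 1220.339ms @ 12/5 + 101.695ms (1/5)
11. 1322.034ms @ 13/5 + 101.695ms (1/5)
12. 1423.729ms @ 14/5 + 101.695ms (1/5)
13. 1525.424ms @ 3 + 190.678ms (3/8)
14. 1716.102ms @ 27/8 + 190.678ms (3/8)
15. 1906.78ms @ 15/4 + 127.119ms (1/4)
16. 2033.898ms @ 4 + 203.39ms (2/5)
17. 2237.288ms @ 22/5 + 203.39ms (2/5)
18. 2440.678ms @ 24/5 + 203.39ms (2/5)
19. 2644.068ms @ 26/5 + 203.39ms (2/5)
20. 2847.458ms @ 28/5 + 203.39ms (2/5)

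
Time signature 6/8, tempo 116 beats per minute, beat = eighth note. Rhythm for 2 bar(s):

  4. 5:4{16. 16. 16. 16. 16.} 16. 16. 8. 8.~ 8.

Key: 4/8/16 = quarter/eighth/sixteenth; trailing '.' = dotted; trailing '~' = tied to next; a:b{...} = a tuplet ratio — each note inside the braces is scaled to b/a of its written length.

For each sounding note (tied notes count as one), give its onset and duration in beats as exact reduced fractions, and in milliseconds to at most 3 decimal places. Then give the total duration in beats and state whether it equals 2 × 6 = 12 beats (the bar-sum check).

1) 0.0ms=0b +1551.724ms=3b
2) 1551.724ms=3b +310.345ms=3/5b
3) 1862.069ms=18/5b +310.345ms=3/5b
4) 2172.414ms=21/5b +310.345ms=3/5b
5) 2482.759ms=24/5b +310.345ms=3/5b
6) 2793.103ms=27/5b +310.345ms=3/5b
7) 3103.448ms=6b +387.931ms=3/4b
8) 3491.379ms=27/4b +387.931ms=3/4b
9) 3879.31ms=15/2b +775.862ms=3/2b
10) 4655.172ms=9b +1551.724ms=3b
Σ=12b of 12 (116bpm 6/8) — PASS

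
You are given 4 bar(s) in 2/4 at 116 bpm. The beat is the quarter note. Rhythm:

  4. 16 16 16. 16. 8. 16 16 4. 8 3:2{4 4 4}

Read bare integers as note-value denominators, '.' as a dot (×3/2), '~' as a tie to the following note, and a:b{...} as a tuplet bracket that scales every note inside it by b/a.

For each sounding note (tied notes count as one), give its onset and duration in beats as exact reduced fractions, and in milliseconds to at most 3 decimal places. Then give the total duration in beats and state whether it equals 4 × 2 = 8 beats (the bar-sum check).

1) 0.0ms=0b +775.862ms=3/2b
2) 775.862ms=3/2b +129.31ms=1/4b
3) 905.172ms=7/4b +129.31ms=1/4b
4) 1034.483ms=2b +193.966ms=3/8b
5) 1228.448ms=19/8b +193.966ms=3/8b
6) 1422.414ms=11/4b +387.931ms=3/4b
7) 1810.345ms=7/2b +129.31ms=1/4b
8) 1939.655ms=15/4b +129.31ms=1/4b
9) 2068.966ms=4b +775.862ms=3/2b
10) 2844.828ms=11/2b +258.621ms=1/2b
11) 3103.448ms=6b +344.828ms=2/3b
12) 3448.276ms=20/3b +344.828ms=2/3b
13) 3793.103ms=22/3b +344.828ms=2/3b
Σ=8b of 8 (116bpm 2/4) — PASS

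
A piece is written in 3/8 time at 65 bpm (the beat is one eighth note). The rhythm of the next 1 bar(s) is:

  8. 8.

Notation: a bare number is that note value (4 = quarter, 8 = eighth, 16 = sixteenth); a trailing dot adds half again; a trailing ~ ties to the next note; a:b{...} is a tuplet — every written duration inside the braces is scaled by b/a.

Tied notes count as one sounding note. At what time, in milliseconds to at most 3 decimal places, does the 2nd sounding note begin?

1. 0.0ms @ 0 + 1384.615ms (3/2)
2. 1384.615ms @ 3/2 + 1384.615ms (3/2)

note 2 onset = 3/2b = 1384.615ms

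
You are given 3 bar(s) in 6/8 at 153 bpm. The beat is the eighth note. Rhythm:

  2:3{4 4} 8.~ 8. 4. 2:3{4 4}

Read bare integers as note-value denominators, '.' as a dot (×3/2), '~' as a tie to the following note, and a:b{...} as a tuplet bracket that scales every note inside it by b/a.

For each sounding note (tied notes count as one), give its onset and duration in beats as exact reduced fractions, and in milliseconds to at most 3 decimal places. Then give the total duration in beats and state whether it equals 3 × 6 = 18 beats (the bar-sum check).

1) 0.0ms=0b +1176.471ms=3b
2) 1176.471ms=3b +1176.471ms=3b
3) 2352.941ms=6b +1176.471ms=3b
4) 3529.412ms=9b +1176.471ms=3b
5) 4705.882ms=12b +1176.471ms=3b
6) 5882.353ms=15b +1176.471ms=3b
Σ=18b of 18 (153bpm 6/8) — PASS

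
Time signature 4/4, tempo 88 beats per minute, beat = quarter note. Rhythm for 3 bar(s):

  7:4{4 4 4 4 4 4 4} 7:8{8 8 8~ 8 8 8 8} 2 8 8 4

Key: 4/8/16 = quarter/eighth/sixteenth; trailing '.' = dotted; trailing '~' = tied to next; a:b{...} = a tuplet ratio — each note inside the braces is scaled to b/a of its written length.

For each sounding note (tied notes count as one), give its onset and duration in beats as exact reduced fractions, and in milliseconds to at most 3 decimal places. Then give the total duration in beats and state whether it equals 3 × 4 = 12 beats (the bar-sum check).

1) 0.0ms=0b +389.61ms=4/7b
2) 389.61ms=4/7b +389.61ms=4/7b
3) 779.221ms=8/7b +389.61ms=4/7b
4) 1168.831ms=12/7b +389.61ms=4/7b
5) 1558.442ms=16/7b +389.61ms=4/7b
6) 1948.052ms=20/7b +389.61ms=4/7b
7) 2337.662ms=24/7b +389.61ms=4/7b
8) 2727.273ms=4b +389.61ms=4/7b
9) 3116.883ms=32/7b +389.61ms=4/7b
10) 3506.494ms=36/7b +779.221ms=8/7b
11) 4285.714ms=44/7b +389.61ms=4/7b
12) 4675.325ms=48/7b +389.61ms=4/7b
13) 5064.935ms=52/7b +389.61ms=4/7b
14) 5454.545ms=8b +1363.636ms=2b
15) 6818.182ms=10b +340.909ms=1/2b
16) 7159.091ms=21/2b +340.909ms=1/2b
17) 7500.0ms=11b +681.818ms=1b
Σ=12b of 12 (88bpm 4/4) — PASS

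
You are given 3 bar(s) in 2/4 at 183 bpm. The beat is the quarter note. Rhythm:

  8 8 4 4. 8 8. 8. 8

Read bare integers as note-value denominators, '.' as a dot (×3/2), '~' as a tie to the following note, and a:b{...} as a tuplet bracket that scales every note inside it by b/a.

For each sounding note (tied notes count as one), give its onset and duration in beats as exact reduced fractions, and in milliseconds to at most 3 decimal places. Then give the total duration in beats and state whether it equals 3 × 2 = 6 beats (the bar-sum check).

1) 0.0ms=0b +163.934ms=1/2b
2) 163.934ms=1/2b +163.934ms=1/2b
3) 327.869ms=1b +327.869ms=1b
4) 655.738ms=2b +491.803ms=3/2b
5) 1147.541ms=7/2b +163.934ms=1/2b
6) 1311.475ms=4b +245.902ms=3/4b
7) 1557.377ms=19/4b +245.902ms=3/4b
8) 1803.279ms=11/2b +163.934ms=1/2b
Σ=6b of 6 (183bpm 2/4) — PASS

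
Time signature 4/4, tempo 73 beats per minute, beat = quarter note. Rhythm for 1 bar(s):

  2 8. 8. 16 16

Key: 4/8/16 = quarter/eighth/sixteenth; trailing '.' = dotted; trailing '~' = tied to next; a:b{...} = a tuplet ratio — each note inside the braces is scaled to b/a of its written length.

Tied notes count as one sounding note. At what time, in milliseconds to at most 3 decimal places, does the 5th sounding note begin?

note 5 onset = 15/4b = 3082.192ms

1. 0.0ms @ 0 + 1643.836ms (2)
2. 1643.836ms @ 2 + 616.438ms (3/4)
3. 2260.274ms @ 11/4 + 616.438ms (3/4)
4. 2876.712ms @ 7/2 + 205.479ms (1/4)
5. 3082.192ms @ 15/4 + 205.479ms (1/4)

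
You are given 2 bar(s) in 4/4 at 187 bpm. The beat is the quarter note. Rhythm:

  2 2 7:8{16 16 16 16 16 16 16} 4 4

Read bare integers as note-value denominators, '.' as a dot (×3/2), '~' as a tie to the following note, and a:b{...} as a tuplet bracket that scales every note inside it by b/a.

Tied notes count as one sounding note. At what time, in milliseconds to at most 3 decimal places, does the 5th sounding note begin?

note 5 onset = 32/7b = 1466.769ms

1. 0.0ms @ 0 + 641.711ms (2)
2. 641.711ms @ 2 + 641.711ms (2)
3. 1283.422ms @ 4 + 91.673ms (2/7)
4. 1375.095ms @ 30/7 + 91.673ms (2/7)
5. 1466.769ms @ 32/7 + 91.673ms (2/7)
6. 1558.442ms @ 34/7 + 91.673ms (2/7)
7. 1650.115ms @ 36/7 + 91.673ms (2/7)
8. 1741.788ms @ 38/7 + 91.673ms (2/7)
9. 1833.461ms @ 40/7 + 91.673ms (2/7)
10. 1925.134ms @ 6 + 320.856ms (1)
11. 2245.989ms @ 7 + 320.856ms (1)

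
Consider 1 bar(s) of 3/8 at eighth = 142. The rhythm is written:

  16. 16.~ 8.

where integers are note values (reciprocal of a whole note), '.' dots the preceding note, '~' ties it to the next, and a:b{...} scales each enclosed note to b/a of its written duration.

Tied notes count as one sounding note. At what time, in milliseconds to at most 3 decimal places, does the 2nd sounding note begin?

1. 0.0ms @ 0 + 316.901ms (3/4)
2. 316.901ms @ 3/4 + 950.704ms (9/4)

note 2 onset = 3/4b = 316.901ms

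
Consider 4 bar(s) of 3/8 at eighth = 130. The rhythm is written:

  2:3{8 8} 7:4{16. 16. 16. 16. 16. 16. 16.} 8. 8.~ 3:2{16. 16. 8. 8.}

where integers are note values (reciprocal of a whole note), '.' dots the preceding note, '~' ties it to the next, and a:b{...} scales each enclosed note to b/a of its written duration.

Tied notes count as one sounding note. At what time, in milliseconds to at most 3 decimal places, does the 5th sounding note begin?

note 5 onset = 27/7b = 1780.22ms

1. 0.0ms @ 0 + 692.308ms (3/2)
2. 692.308ms @ 3/2 + 692.308ms (3/2)
3. 1384.615ms @ 3 + 197.802ms (3/7)
4. 1582.418ms @ 24/7 + 197.802ms (3/7)
5. 1780.22ms @ 27/7 + 197.802ms (3/7)
6. 1978.022ms @ 30/7 + 197.802ms (3/7)
7. 2175.824ms @ 33/7 + 197.802ms (3/7)
8. 2373.626ms @ 36/7 + 197.802ms (3/7)
9. 2571.429ms @ 39/7 + 197.802ms (3/7)
10. 2769.231ms @ 6 + 692.308ms (3/2)
11. 3461.538ms @ 15/2 + 923.077ms (2)
12. 4384.615ms @ 19/2 + 230.769ms (1/2)
13. 4615.385ms @ 10 + 461.538ms (1)
14. 5076.923ms @ 11 + 461.538ms (1)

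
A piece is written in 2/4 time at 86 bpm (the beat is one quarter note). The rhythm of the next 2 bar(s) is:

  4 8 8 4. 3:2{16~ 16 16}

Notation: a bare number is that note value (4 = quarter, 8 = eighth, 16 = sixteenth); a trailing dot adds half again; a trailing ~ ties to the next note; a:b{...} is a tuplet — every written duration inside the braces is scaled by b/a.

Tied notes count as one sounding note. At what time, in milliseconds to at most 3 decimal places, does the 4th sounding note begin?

1. 0.0ms @ 0 + 697.674ms (1)
2. 697.674ms @ 1 + 348.837ms (1/2)
3. 1046.512ms @ 3/2 + 348.837ms (1/2)
4. 1395.349ms @ 2 + 1046.512ms (3/2)
5. 2441.86ms @ 7/2 + 232.558ms (1/3)
6. 2674.419ms @ 23/6 + 116.279ms (1/6)

note 4 onset = 2b = 1395.349ms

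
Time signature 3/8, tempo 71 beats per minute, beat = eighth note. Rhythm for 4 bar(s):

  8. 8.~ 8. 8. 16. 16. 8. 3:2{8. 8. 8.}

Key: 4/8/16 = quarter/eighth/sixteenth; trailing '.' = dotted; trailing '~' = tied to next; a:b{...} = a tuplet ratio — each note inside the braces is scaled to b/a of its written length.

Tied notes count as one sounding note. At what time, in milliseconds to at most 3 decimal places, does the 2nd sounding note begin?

note 2 onset = 3/2b = 1267.606ms

1. 0.0ms @ 0 + 1267.606ms (3/2)
2. 1267.606ms @ 3/2 + 2535.211ms (3)
3. 3802.817ms @ 9/2 + 1267.606ms (3/2)
4. 5070.423ms @ 6 + 633.803ms (3/4)
5. 5704.225ms @ 27/4 + 633.803ms (3/4)
6. 6338.028ms @ 15/2 + 1267.606ms (3/2)
7. 7605.634ms @ 9 + 845.07ms (1)
8. 8450.704ms @ 10 + 845.07ms (1)
9. 9295.775ms @ 11 + 845.07ms (1)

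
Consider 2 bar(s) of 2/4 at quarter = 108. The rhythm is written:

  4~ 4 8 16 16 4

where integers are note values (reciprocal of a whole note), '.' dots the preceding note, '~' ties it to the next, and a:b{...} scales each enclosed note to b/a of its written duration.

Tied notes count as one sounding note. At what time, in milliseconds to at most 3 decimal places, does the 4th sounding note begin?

1. 0.0ms @ 0 + 1111.111ms (2)
2. 1111.111ms @ 2 + 277.778ms (1/2)
3. 1388.889ms @ 5/2 + 138.889ms (1/4)
4. 1527.778ms @ 11/4 + 138.889ms (1/4)
5. 1666.667ms @ 3 + 555.556ms (1)

note 4 onset = 11/4b = 1527.778ms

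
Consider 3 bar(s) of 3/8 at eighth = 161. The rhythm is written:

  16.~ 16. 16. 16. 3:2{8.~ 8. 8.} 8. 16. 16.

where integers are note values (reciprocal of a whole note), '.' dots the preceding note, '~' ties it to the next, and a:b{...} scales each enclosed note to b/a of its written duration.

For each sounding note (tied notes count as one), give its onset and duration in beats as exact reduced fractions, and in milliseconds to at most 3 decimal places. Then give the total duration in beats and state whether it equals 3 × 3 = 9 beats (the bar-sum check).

1) 0.0ms=0b +559.006ms=3/2b
2) 559.006ms=3/2b +279.503ms=3/4b
3) 838.509ms=9/4b +279.503ms=3/4b
4) 1118.012ms=3b +745.342ms=2b
5) 1863.354ms=5b +372.671ms=1b
6) 2236.025ms=6b +559.006ms=3/2b
7) 2795.031ms=15/2b +279.503ms=3/4b
8) 3074.534ms=33/4b +279.503ms=3/4b
Σ=9b of 9 (161bpm 3/8) — PASS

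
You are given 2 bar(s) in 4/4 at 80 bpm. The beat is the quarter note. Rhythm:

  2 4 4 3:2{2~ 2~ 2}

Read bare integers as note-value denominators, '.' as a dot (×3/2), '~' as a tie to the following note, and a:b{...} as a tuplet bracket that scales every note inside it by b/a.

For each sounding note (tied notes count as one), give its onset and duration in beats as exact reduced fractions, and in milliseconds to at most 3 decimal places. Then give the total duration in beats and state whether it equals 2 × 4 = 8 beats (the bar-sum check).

1) 0.0ms=0b +1500.0ms=2b
2) 1500.0ms=2b +750.0ms=1b
3) 2250.0ms=3b +750.0ms=1b
4) 3000.0ms=4b +3000.0ms=4b
Σ=8b of 8 (80bpm 4/4) — PASS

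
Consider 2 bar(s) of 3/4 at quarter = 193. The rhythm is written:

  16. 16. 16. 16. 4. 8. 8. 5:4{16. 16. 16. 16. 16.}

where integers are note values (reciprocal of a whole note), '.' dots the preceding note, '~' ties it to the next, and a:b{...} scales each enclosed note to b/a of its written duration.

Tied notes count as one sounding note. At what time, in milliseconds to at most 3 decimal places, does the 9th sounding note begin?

1. 0.0ms @ 0 + 116.58ms (3/8)
2. 116.58ms @ 3/8 + 116.58ms (3/8)
3. 233.161ms @ 3/4 + 116.58ms (3/8)
4. 349.741ms @ 9/8 + 116.58ms (3/8)
5. 466.321ms @ 3/2 + 466.321ms (3/2)
6. 932.642ms @ 3 + 233.161ms (3/4)
7. 1165.803ms @ 15/4 + 233.161ms (3/4)
8. 1398.964ms @ 9/2 + 93.264ms (3/10)
9. 1492.228ms @ 24/5 + 93.264ms (3/10)
10. 1585.492ms @ 51/10 + 93.264ms (3/10)
11. 1678.756ms @ 27/5 + 93.264ms (3/10)
12. 1772.021ms @ 57/10 + 93.264ms (3/10)

note 9 onset = 24/5b = 1492.228ms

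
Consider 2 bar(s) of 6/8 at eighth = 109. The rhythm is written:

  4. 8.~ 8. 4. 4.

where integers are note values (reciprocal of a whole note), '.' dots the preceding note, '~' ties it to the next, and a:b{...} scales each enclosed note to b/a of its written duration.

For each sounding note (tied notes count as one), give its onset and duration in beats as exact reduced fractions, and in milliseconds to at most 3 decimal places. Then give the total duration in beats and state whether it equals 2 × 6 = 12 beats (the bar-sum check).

1) 0.0ms=0b +1651.376ms=3b
2) 1651.376ms=3b +1651.376ms=3b
3) 3302.752ms=6b +1651.376ms=3b
4) 4954.128ms=9b +1651.376ms=3b
Σ=12b of 12 (109bpm 6/8) — PASS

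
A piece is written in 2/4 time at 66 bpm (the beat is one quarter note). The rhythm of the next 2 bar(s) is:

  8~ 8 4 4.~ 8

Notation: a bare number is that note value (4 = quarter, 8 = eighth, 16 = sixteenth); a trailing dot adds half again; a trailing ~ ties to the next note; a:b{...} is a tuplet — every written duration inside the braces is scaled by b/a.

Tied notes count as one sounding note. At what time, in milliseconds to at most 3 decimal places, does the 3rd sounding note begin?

1. 0.0ms @ 0 + 909.091ms (1)
2. 909.091ms @ 1 + 909.091ms (1)
3. 1818.182ms @ 2 + 1818.182ms (2)

note 3 onset = 2b = 1818.182ms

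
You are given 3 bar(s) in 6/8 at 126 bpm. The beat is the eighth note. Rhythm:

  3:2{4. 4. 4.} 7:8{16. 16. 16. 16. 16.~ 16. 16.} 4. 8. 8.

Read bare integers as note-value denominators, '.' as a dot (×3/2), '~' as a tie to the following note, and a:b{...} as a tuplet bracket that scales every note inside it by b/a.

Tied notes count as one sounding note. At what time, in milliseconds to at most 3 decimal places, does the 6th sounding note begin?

note 6 onset = 54/7b = 3673.469ms

1. 0.0ms @ 0 + 952.381ms (2)
2. 952.381ms @ 2 + 952.381ms (2)
3. 1904.762ms @ 4 + 952.381ms (2)
4. 2857.143ms @ 6 + 408.163ms (6/7)
5. 3265.306ms @ 48/7 + 408.163ms (6/7)
6. 3673.469ms @ 54/7 + 408.163ms (6/7)
7. 4081.633ms @ 60/7 + 408.163ms (6/7)
8. 4489.796ms @ 66/7 + 816.327ms (12/7)
9. 5306.122ms @ 78/7 + 408.163ms (6/7)
10. 5714.286ms @ 12 + 1428.571ms (3)
11. 7142.857ms @ 15 + 714.286ms (3/2)
12. 7857.143ms @ 33/2 + 714.286ms (3/2)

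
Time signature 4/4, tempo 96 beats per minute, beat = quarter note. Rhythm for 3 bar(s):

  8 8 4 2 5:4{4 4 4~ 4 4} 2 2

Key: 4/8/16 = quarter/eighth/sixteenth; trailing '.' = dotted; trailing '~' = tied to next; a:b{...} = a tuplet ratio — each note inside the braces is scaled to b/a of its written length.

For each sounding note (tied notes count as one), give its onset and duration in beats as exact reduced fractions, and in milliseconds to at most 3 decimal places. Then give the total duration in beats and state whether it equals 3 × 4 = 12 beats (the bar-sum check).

1) 0.0ms=0b +312.5ms=1/2b
2) 312.5ms=1/2b +312.5ms=1/2b
3) 625.0ms=1b +625.0ms=1b
4) 1250.0ms=2b +1250.0ms=2b
5) 2500.0ms=4b +500.0ms=4/5b
6) 3000.0ms=24/5b +500.0ms=4/5b
7) 3500.0ms=28/5b +1000.0ms=8/5b
8) 4500.0ms=36/5b +500.0ms=4/5b
9) 5000.0ms=8b +1250.0ms=2b
10) 6250.0ms=10b +1250.0ms=2b
Σ=12b of 12 (96bpm 4/4) — PASS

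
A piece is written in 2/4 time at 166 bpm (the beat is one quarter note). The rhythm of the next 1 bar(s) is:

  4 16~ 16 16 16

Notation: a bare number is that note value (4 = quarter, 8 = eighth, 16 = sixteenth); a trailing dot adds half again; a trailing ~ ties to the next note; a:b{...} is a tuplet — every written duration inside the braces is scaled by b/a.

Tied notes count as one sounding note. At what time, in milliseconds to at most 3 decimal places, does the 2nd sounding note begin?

1. 0.0ms @ 0 + 361.446ms (1)
2. 361.446ms @ 1 + 180.723ms (1/2)
3. 542.169ms @ 3/2 + 90.361ms (1/4)
4. 632.53ms @ 7/4 + 90.361ms (1/4)

note 2 onset = 1b = 361.446ms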